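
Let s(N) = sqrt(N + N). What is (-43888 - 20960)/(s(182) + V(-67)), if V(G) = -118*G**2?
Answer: 1431254804/11691008685 + 5404*sqrt(91)/11691008685 ≈ 0.12243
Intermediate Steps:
s(N) = sqrt(2)*sqrt(N) (s(N) = sqrt(2*N) = sqrt(2)*sqrt(N))
(-43888 - 20960)/(s(182) + V(-67)) = (-43888 - 20960)/(sqrt(2)*sqrt(182) - 118*(-67)**2) = -64848/(2*sqrt(91) - 118*4489) = -64848/(2*sqrt(91) - 529702) = -64848/(-529702 + 2*sqrt(91))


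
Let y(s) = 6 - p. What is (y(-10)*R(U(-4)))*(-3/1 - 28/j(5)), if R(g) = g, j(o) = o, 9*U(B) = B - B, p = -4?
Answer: 0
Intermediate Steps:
U(B) = 0 (U(B) = (B - B)/9 = (⅑)*0 = 0)
y(s) = 10 (y(s) = 6 - 1*(-4) = 6 + 4 = 10)
(y(-10)*R(U(-4)))*(-3/1 - 28/j(5)) = (10*0)*(-3/1 - 28/5) = 0*(-3*1 - 28*⅕) = 0*(-3 - 28/5) = 0*(-43/5) = 0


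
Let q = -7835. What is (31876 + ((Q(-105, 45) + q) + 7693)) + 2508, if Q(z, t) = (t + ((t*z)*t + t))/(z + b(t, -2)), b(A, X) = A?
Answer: 151137/4 ≈ 37784.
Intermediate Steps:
Q(z, t) = (2*t + z*t²)/(t + z) (Q(z, t) = (t + ((t*z)*t + t))/(z + t) = (t + (z*t² + t))/(t + z) = (t + (t + z*t²))/(t + z) = (2*t + z*t²)/(t + z))
(31876 + ((Q(-105, 45) + q) + 7693)) + 2508 = (31876 + ((45*(2 + 45*(-105))/(45 - 105) - 7835) + 7693)) + 2508 = (31876 + ((45*(2 - 4725)/(-60) - 7835) + 7693)) + 2508 = (31876 + ((45*(-1/60)*(-4723) - 7835) + 7693)) + 2508 = (31876 + ((14169/4 - 7835) + 7693)) + 2508 = (31876 + (-17171/4 + 7693)) + 2508 = (31876 + 13601/4) + 2508 = 141105/4 + 2508 = 151137/4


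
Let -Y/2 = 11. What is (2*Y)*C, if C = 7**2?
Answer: -2156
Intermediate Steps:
Y = -22 (Y = -2*11 = -22)
C = 49
(2*Y)*C = (2*(-22))*49 = -44*49 = -2156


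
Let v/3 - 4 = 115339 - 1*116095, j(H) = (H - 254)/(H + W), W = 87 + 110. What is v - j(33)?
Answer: -518659/230 ≈ -2255.0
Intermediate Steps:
W = 197
j(H) = (-254 + H)/(197 + H) (j(H) = (H - 254)/(H + 197) = (-254 + H)/(197 + H))
v = -2256 (v = 12 + 3*(115339 - 1*116095) = 12 + 3*(115339 - 116095) = 12 + 3*(-756) = 12 - 2268 = -2256)
v - j(33) = -2256 - (-254 + 33)/(197 + 33) = -2256 - (-221)/230 = -2256 - 1*(-221/230) = -2256 + 221/230 = -518659/230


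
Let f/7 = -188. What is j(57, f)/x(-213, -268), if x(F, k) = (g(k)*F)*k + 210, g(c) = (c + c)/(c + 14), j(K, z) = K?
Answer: 2413/5108394 ≈ 0.00047236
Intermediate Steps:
f = -1316 (f = 7*(-188) = -1316)
g(c) = 2*c/(14 + c) (g(c) = (2*c)/(14 + c) = 2*c/(14 + c))
x(F, k) = 210 + 2*F*k²/(14 + k) (x(F, k) = ((2*k/(14 + k))*F)*k + 210 = (2*F*k/(14 + k))*k + 210 = 2*F*k²/(14 + k) + 210 = 210 + 2*F*k²/(14 + k))
j(57, f)/x(-213, -268) = 57/((2*(1470 + 105*(-268) - 213*(-268)²)/(14 - 268))) = 57/((2*(1470 - 28140 - 213*71824)/(-254))) = 57/((2*(-1/254)*(1470 - 28140 - 15298512))) = 57/((2*(-1/254)*(-15325182))) = 57/(15325182/127) = 57*(127/15325182) = 2413/5108394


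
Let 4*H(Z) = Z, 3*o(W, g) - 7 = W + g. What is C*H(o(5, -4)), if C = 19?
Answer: 38/3 ≈ 12.667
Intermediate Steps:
o(W, g) = 7/3 + W/3 + g/3 (o(W, g) = 7/3 + (W + g)/3 = 7/3 + (W/3 + g/3) = 7/3 + W/3 + g/3)
H(Z) = Z/4
C*H(o(5, -4)) = 19*((7/3 + (⅓)*5 + (⅓)*(-4))/4) = 19*((7/3 + 5/3 - 4/3)/4) = 19*((¼)*(8/3)) = 19*(⅔) = 38/3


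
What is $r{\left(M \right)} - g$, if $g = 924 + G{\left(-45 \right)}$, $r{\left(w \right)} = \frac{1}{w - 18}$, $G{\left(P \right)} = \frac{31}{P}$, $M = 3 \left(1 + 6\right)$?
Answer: $- \frac{41534}{45} \approx -922.98$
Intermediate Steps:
$M = 21$ ($M = 3 \cdot 7 = 21$)
$r{\left(w \right)} = \frac{1}{-18 + w}$ ($r{\left(w \right)} = \frac{1}{w + \left(-28 + 10\right)} = \frac{1}{w - 18} = \frac{1}{-18 + w}$)
$g = \frac{41549}{45}$ ($g = 924 + \frac{31}{-45} = 924 + 31 \left(- \frac{1}{45}\right) = 924 - \frac{31}{45} = \frac{41549}{45} \approx 923.31$)
$r{\left(M \right)} - g = \frac{1}{-18 + 21} - \frac{41549}{45} = \frac{1}{3} - \frac{41549}{45} = - \frac{41534}{45}$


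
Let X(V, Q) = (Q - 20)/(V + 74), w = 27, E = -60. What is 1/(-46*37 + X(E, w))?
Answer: -2/3403 ≈ -0.00058772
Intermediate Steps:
X(V, Q) = (-20 + Q)/(74 + V)
1/(-46*37 + X(E, w)) = 1/(-46*37 + (-20 + 27)/(74 - 60)) = 1/(-1702 + 7/14) = 1/(-1702 + (1/14)*7) = 1/(-1702 + 1/2) = 1/(-3403/2) = -2/3403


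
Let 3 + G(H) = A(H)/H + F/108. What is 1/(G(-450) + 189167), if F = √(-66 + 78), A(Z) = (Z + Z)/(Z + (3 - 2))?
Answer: 37067852447352/7011903075237763631 - 3628818*√3/7011903075237763631 ≈ 5.2864e-6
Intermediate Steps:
A(Z) = 2*Z/(1 + Z) (A(Z) = (2*Z)/(Z + 1) = (2*Z)/(1 + Z) = 2*Z/(1 + Z))
F = 2*√3 (F = √12 = 2*√3 ≈ 3.4641)
G(H) = -3 + 2/(1 + H) + √3/54 (G(H) = -3 + ((2*H/(1 + H))/H + (2*√3)/108) = -3 + (2/(1 + H) + (2*√3)*(1/108)) = -3 + (2/(1 + H) + √3/54) = -3 + 2/(1 + H) + √3/54)
1/(G(-450) + 189167) = 1/((108 + (1 - 450)*(-162 + √3))/(54*(1 - 450)) + 189167) = 1/((1/54)*(108 - 449*(-162 + √3))/(-449) + 189167) = 1/((1/54)*(-1/449)*(108 + (72738 - 449*√3)) + 189167) = 1/((1/54)*(-1/449)*(72846 - 449*√3) + 189167) = 1/((-1349/449 + √3/54) + 189167) = 1/(84934634/449 + √3/54)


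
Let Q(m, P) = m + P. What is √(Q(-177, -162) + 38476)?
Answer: √38137 ≈ 195.29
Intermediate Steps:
Q(m, P) = P + m
√(Q(-177, -162) + 38476) = √((-162 - 177) + 38476) = √(-339 + 38476) = √38137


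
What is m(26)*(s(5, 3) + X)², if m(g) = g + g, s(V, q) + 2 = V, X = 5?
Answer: 3328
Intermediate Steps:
s(V, q) = -2 + V
m(g) = 2*g
m(26)*(s(5, 3) + X)² = (2*26)*((-2 + 5) + 5)² = 52*(3 + 5)² = 52*8² = 52*64 = 3328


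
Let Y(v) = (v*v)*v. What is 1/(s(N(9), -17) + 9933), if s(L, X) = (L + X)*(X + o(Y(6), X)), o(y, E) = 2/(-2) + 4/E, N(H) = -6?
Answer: 17/175991 ≈ 9.6596e-5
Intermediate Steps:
Y(v) = v**3 (Y(v) = v**2*v = v**3)
o(y, E) = -1 + 4/E (o(y, E) = 2*(-1/2) + 4/E = -1 + 4/E)
s(L, X) = (L + X)*(X + (4 - X)/X)
1/(s(N(9), -17) + 9933) = 1/((4 + (-17)**2 - 1*(-6) - 1*(-17) - 6*(-17) + 4*(-6)/(-17)) + 9933) = 1/((4 + 289 + 6 + 17 + 102 + 4*(-6)*(-1/17)) + 9933) = 1/((4 + 289 + 6 + 17 + 102 + 24/17) + 9933) = 1/(7130/17 + 9933) = 1/(175991/17) = 17/175991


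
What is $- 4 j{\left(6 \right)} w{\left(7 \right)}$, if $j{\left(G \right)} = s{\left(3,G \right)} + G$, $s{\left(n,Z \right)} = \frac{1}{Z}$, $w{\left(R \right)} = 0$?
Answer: $0$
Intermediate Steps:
$j{\left(G \right)} = G + \frac{1}{G}$ ($j{\left(G \right)} = \frac{1}{G} + G = G + \frac{1}{G}$)
$- 4 j{\left(6 \right)} w{\left(7 \right)} = - 4 \left(6 + \frac{1}{6}\right) 0 = \left(-4\right) \frac{37}{6} \cdot 0 = \left(- \frac{74}{3}\right) 0 = 0$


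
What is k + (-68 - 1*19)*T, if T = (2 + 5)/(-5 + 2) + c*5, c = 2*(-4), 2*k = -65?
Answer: 7301/2 ≈ 3650.5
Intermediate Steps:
k = -65/2 (k = (½)*(-65) = -65/2 ≈ -32.500)
c = -8
T = -127/3 (T = (2 + 5)/(-5 + 2) - 8*5 = 7/(-3) - 40 = 7*(-⅓) - 40 = -7/3 - 40 = -127/3 ≈ -42.333)
k + (-68 - 1*19)*T = -65/2 + (-68 - 1*19)*(-127/3) = -65/2 + (-68 - 19)*(-127/3) = -65/2 - 87*(-127/3) = -65/2 + 3683 = 7301/2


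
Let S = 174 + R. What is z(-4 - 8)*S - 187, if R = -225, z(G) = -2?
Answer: -85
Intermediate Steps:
S = -51 (S = 174 - 225 = -51)
z(-4 - 8)*S - 187 = -2*(-51) - 187 = 102 - 187 = -85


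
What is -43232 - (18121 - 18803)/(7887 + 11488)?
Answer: -27019978/625 ≈ -43232.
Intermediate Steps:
-43232 - (18121 - 18803)/(7887 + 11488) = -43232 - (-682)/19375 = -43232 - 1*(-22/625) = -43232 + 22/625 = -27019978/625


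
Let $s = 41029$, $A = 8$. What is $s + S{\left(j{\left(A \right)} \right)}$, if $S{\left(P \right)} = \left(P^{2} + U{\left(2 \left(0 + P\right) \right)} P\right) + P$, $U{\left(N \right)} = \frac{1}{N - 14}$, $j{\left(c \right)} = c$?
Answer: $41105$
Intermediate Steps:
$U{\left(N \right)} = \frac{1}{-14 + N}$
$S{\left(P \right)} = P + P^{2} + \frac{P}{-14 + 2 P}$ ($S{\left(P \right)} = \left(P^{2} + \frac{P}{-14 + 2 \left(0 + P\right)}\right) + P = \left(P^{2} + \frac{P}{-14 + 2 P}\right) + P = P + P^{2} + \frac{P}{-14 + 2 P}$)
$s + S{\left(j{\left(A \right)} \right)} = 41029 + \frac{1}{2} \cdot 8 \frac{1}{-7 + 8} \left(1 + 2 \left(1 + 8\right) \left(-7 + 8\right)\right) = 41029 + \frac{1}{2} \cdot 8 \cdot 1^{-1} \left(1 + 2 \cdot 9 \cdot 1\right) = 41029 + \frac{1}{2} \cdot 8 \cdot 1 \left(1 + 18\right) = 41029 + \frac{1}{2} \cdot 8 \cdot 1 \cdot 19 = 41029 + 76 = 41105$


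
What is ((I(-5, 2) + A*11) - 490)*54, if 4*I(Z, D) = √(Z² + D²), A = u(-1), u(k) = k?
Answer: -27054 + 27*√29/2 ≈ -26981.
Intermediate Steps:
A = -1
I(Z, D) = √(D² + Z²)/4 (I(Z, D) = √(Z² + D²)/4 = √(D² + Z²)/4)
((I(-5, 2) + A*11) - 490)*54 = ((√(2² + (-5)²)/4 - 1*11) - 490)*54 = ((√(4 + 25)/4 - 11) - 490)*54 = ((√29/4 - 11) - 490)*54 = ((-11 + √29/4) - 490)*54 = (-501 + √29/4)*54 = -27054 + 27*√29/2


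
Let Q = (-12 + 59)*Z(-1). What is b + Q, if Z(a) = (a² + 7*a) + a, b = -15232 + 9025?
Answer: -6536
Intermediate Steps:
b = -6207
Z(a) = a² + 8*a
Q = -329 (Q = (-12 + 59)*(-(8 - 1)) = 47*(-1*7) = 47*(-7) = -329)
b + Q = -6207 - 329 = -6536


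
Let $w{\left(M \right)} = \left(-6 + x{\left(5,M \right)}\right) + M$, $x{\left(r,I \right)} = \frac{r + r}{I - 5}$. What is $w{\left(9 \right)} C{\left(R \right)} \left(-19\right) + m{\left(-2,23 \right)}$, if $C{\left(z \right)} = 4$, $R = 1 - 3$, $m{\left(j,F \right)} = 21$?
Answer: $-397$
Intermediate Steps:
$x{\left(r,I \right)} = \frac{2 r}{-5 + I}$
$R = -2$ ($R = 1 - 3 = -2$)
$w{\left(M \right)} = -6 + M + \frac{10}{-5 + M}$ ($w{\left(M \right)} = \left(-6 + 2 \cdot 5 \frac{1}{-5 + M}\right) + M = \left(-6 + \frac{10}{-5 + M}\right) + M = -6 + M + \frac{10}{-5 + M}$)
$w{\left(9 \right)} C{\left(R \right)} \left(-19\right) + m{\left(-2,23 \right)} = \frac{10 + \left(-6 + 9\right) \left(-5 + 9\right)}{-5 + 9} \cdot 4 \left(-19\right) + 21 = \frac{10 + 3 \cdot 4}{4} \left(-76\right) + 21 = \frac{10 + 12}{4} \left(-76\right) + 21 = \frac{1}{4} \cdot 22 \left(-76\right) + 21 = \frac{11}{2} \left(-76\right) + 21 = -418 + 21 = -397$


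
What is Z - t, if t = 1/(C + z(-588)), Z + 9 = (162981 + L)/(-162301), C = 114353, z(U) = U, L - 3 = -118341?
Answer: -171256532581/18464173265 ≈ -9.2751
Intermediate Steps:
L = -118338 (L = 3 - 118341 = -118338)
Z = -1505352/162301 (Z = -9 + (162981 - 118338)/(-162301) = -9 + 44643*(-1/162301) = -9 - 44643/162301 = -1505352/162301 ≈ -9.2751)
t = 1/113765 (t = 1/(114353 - 588) = 1/113765 ≈ 8.7901e-6)
Z - t = -1505352/162301 - 1*1/113765 = -1505352/162301 - 1/113765 = -171256532581/18464173265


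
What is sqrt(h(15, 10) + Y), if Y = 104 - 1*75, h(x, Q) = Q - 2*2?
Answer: sqrt(35) ≈ 5.9161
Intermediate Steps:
h(x, Q) = -4 + Q (h(x, Q) = Q - 4 = -4 + Q)
Y = 29 (Y = 104 - 75 = 29)
sqrt(h(15, 10) + Y) = sqrt((-4 + 10) + 29) = sqrt(6 + 29) = sqrt(35)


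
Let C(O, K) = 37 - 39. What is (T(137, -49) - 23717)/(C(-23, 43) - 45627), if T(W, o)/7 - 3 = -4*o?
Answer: 22324/45629 ≈ 0.48925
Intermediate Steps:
C(O, K) = -2
T(W, o) = 21 - 28*o (T(W, o) = 21 + 7*(-4*o) = 21 - 28*o)
(T(137, -49) - 23717)/(C(-23, 43) - 45627) = ((21 - 28*(-49)) - 23717)/(-2 - 45627) = ((21 + 1372) - 23717)/(-45629) = (1393 - 23717)*(-1/45629) = -22324*(-1/45629) = 22324/45629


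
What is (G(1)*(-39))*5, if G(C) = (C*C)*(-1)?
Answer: 195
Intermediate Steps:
G(C) = -C**2 (G(C) = C**2*(-1) = -C**2)
(G(1)*(-39))*5 = (-1*1**2*(-39))*5 = (-1*1*(-39))*5 = -1*(-39)*5 = 39*5 = 195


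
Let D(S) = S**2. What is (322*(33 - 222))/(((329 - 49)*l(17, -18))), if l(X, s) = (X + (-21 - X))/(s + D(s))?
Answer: 31671/10 ≈ 3167.1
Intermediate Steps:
l(X, s) = -21/(s + s**2) (l(X, s) = (X + (-21 - X))/(s + s**2) = -21/(s + s**2))
(322*(33 - 222))/(((329 - 49)*l(17, -18))) = (322*(33 - 222))/(((329 - 49)*(-21/(-18*(1 - 18))))) = (322*(-189))/((280*(-21*(-1/18)/(-17)))) = -60858/(280*(-21*(-1/18)*(-1/17))) = -60858/(280*(-7/102)) = -60858/(-980/51) = -60858*(-51/980) = 31671/10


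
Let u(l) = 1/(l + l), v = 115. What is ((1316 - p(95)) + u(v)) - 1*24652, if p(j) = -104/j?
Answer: -101973517/4370 ≈ -23335.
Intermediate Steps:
u(l) = 1/(2*l)
((1316 - p(95)) + u(v)) - 1*24652 = ((1316 - (-104)/95) + (1/2)/115) - 1*24652 = ((1316 - (-104)/95) + (1/2)*(1/115)) - 24652 = ((1316 - 1*(-104/95)) + 1/230) - 24652 = ((1316 + 104/95) + 1/230) - 24652 = (125124/95 + 1/230) - 24652 = 5755723/4370 - 24652 = -101973517/4370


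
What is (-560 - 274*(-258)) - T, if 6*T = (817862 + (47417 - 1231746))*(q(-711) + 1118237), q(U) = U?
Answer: 204768410717/3 ≈ 6.8256e+10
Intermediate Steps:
T = -204768200321/3 (T = ((817862 + (47417 - 1231746))*(-711 + 1118237))/6 = ((817862 - 1184329)*1117526)/6 = (-366467*1117526)/6 = (1/6)*(-409536400642) = -204768200321/3 ≈ -6.8256e+10)
(-560 - 274*(-258)) - T = (-560 - 274*(-258)) - 1*(-204768200321/3) = (-560 + 70692) + 204768200321/3 = 70132 + 204768200321/3 = 204768410717/3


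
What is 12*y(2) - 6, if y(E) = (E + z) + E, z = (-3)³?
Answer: -282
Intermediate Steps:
z = -27
y(E) = -27 + 2*E (y(E) = (E - 27) + E = (-27 + E) + E = -27 + 2*E)
12*y(2) - 6 = 12*(-27 + 2*2) - 6 = 12*(-27 + 4) - 6 = 12*(-23) - 6 = -276 - 6 = -282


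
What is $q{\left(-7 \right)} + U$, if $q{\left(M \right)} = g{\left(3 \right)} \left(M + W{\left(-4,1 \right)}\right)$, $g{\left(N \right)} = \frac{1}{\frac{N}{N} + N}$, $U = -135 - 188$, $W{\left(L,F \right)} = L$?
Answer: $- \frac{1303}{4} \approx -325.75$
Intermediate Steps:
$U = -323$
$g{\left(N \right)} = \frac{1}{1 + N}$
$q{\left(M \right)} = -1 + \frac{M}{4}$ ($q{\left(M \right)} = \frac{M - 4}{1 + 3} = \frac{-4 + M}{4} = -1 + \frac{M}{4}$)
$q{\left(-7 \right)} + U = \left(-1 + \frac{1}{4} \left(-7\right)\right) - 323 = \left(-1 - \frac{7}{4}\right) - 323 = - \frac{11}{4} - 323 = - \frac{1303}{4}$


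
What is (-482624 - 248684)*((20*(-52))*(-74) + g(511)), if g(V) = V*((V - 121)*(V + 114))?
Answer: -91145263538680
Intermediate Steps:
g(V) = V*(-121 + V)*(114 + V) (g(V) = V*((-121 + V)*(114 + V)) = V*(-121 + V)*(114 + V))
(-482624 - 248684)*((20*(-52))*(-74) + g(511)) = (-482624 - 248684)*((20*(-52))*(-74) + 511*(-13794 + 511² - 7*511)) = -731308*(-1040*(-74) + 511*(-13794 + 261121 - 3577)) = -731308*(76960 + 511*243750) = -731308*(76960 + 124556250) = -731308*124633210 = -91145263538680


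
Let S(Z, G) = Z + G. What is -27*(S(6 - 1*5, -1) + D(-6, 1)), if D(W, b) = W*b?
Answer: 162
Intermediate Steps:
S(Z, G) = G + Z
-27*(S(6 - 1*5, -1) + D(-6, 1)) = -27*((-1 + (6 - 1*5)) - 6*1) = -27*((-1 + (6 - 5)) - 6) = -27*((-1 + 1) - 6) = -27*(0 - 6) = -27*(-6) = 162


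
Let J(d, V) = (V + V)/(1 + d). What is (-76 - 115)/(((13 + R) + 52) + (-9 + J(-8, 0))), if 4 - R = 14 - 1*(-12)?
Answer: -191/34 ≈ -5.6176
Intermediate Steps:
R = -22 (R = 4 - (14 - 1*(-12)) = 4 - (14 + 12) = 4 - 1*26 = 4 - 26 = -22)
J(d, V) = 2*V/(1 + d) (J(d, V) = (2*V)/(1 + d) = 2*V/(1 + d))
(-76 - 115)/(((13 + R) + 52) + (-9 + J(-8, 0))) = (-76 - 115)/(((13 - 22) + 52) + (-9 + 2*0/(1 - 8))) = -191/((-9 + 52) + (-9 + 2*0/(-7))) = -191/(43 + (-9 + 2*0*(-⅐))) = -191/(43 + (-9 + 0)) = -191/(43 - 9) = -191/34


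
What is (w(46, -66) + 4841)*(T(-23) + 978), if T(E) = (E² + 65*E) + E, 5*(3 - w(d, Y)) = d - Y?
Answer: -265188/5 ≈ -53038.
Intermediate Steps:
w(d, Y) = 3 - d/5 + Y/5 (w(d, Y) = 3 - (d - Y)/5 = 3 + (-d/5 + Y/5) = 3 - d/5 + Y/5)
T(E) = E² + 66*E
(w(46, -66) + 4841)*(T(-23) + 978) = ((3 - ⅕*46 + (⅕)*(-66)) + 4841)*(-23*(66 - 23) + 978) = ((3 - 46/5 - 66/5) + 4841)*(-23*43 + 978) = (-97/5 + 4841)*(-989 + 978) = (24108/5)*(-11) = -265188/5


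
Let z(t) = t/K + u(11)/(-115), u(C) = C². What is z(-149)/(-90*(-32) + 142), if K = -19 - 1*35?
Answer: 10601/18766620 ≈ 0.00056489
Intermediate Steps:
K = -54 (K = -19 - 35 = -54)
z(t) = -121/115 - t/54 (z(t) = t/(-54) + 11²/(-115) = t*(-1/54) + 121*(-1/115) = -t/54 - 121/115 = -121/115 - t/54)
z(-149)/(-90*(-32) + 142) = (-121/115 - 1/54*(-149))/(-90*(-32) + 142) = (-121/115 + 149/54)/(2880 + 142) = (10601/6210)/3022 = (10601/6210)*(1/3022) = 10601/18766620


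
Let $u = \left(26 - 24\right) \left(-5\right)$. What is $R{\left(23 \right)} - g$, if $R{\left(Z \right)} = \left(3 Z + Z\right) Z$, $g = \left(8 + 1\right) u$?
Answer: $2206$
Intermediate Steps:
$u = -10$ ($u = 2 \left(-5\right) = -10$)
$g = -90$ ($g = \left(8 + 1\right) \left(-10\right) = 9 \left(-10\right) = -90$)
$R{\left(Z \right)} = 4 Z^{2}$ ($R{\left(Z \right)} = 4 Z Z = 4 Z^{2}$)
$R{\left(23 \right)} - g = 4 \cdot 23^{2} - -90 = 4 \cdot 529 + 90 = 2116 + 90 = 2206$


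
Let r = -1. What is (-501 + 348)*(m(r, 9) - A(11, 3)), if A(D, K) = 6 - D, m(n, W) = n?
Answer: -612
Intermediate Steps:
(-501 + 348)*(m(r, 9) - A(11, 3)) = (-501 + 348)*(-1 - (6 - 1*11)) = -153*(-1 - (6 - 11)) = -153*(-1 - 1*(-5)) = -153*(-1 + 5) = -153*4 = -612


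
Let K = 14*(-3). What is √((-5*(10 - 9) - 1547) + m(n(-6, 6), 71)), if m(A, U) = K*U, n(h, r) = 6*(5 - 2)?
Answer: I*√4534 ≈ 67.335*I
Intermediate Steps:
n(h, r) = 18 (n(h, r) = 6*3 = 18)
K = -42
m(A, U) = -42*U
√((-5*(10 - 9) - 1547) + m(n(-6, 6), 71)) = √((-5*(10 - 9) - 1547) - 42*71) = √((-5*1 - 1547) - 2982) = √((-5 - 1547) - 2982) = √(-1552 - 2982) = √(-4534) = I*√4534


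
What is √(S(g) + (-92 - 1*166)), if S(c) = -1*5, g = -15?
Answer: I*√263 ≈ 16.217*I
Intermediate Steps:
S(c) = -5
√(S(g) + (-92 - 1*166)) = √(-5 + (-92 - 1*166)) = √(-5 + (-92 - 166)) = √(-5 - 258) = √(-263) = I*√263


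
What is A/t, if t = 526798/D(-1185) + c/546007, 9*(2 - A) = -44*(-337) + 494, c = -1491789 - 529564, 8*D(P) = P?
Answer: 3300655995560/6910435403979 ≈ 0.47763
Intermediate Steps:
D(P) = P/8
c = -2021353
A = -15304/9 (A = 2 - (-44*(-337) + 494)/9 = 2 - (14828 + 494)/9 = 2 - ⅑*15322 = 2 - 15322/9 = -15304/9 ≈ -1700.4)
t = -2303478467993/647018295 (t = 526798/(((⅛)*(-1185))) - 2021353/546007 = 526798/(-1185/8) - 2021353*1/546007 = 526798*(-8/1185) - 2021353/546007 = -4214384/1185 - 2021353/546007 = -2303478467993/647018295 ≈ -3560.1)
A/t = -15304/(9*(-2303478467993/647018295)) = -15304/9*(-647018295/2303478467993) = 3300655995560/6910435403979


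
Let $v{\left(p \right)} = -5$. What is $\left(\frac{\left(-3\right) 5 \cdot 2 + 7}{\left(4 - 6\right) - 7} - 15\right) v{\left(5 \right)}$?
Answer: $\frac{560}{9} \approx 62.222$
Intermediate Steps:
$\left(\frac{\left(-3\right) 5 \cdot 2 + 7}{\left(4 - 6\right) - 7} - 15\right) v{\left(5 \right)} = \left(\frac{\left(-3\right) 5 \cdot 2 + 7}{\left(4 - 6\right) - 7} - 15\right) \left(-5\right) = \left(\frac{\left(-15\right) 2 + 7}{\left(4 - 6\right) - 7} - 15\right) \left(-5\right) = \left(\frac{-30 + 7}{-2 - 7} - 15\right) \left(-5\right) = \left(- \frac{23}{-9} - 15\right) \left(-5\right) = \left(\left(-23\right) \left(- \frac{1}{9}\right) - 15\right) \left(-5\right) = \left(\frac{23}{9} - 15\right) \left(-5\right) = \left(- \frac{112}{9}\right) \left(-5\right) = \frac{560}{9}$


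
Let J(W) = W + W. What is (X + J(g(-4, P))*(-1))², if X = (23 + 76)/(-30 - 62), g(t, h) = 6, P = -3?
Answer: 1447209/8464 ≈ 170.98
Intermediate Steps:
X = -99/92 (X = 99/(-92) = 99*(-1/92) = -99/92 ≈ -1.0761)
J(W) = 2*W
(X + J(g(-4, P))*(-1))² = (-99/92 + (2*6)*(-1))² = (-99/92 + 12*(-1))² = (-99/92 - 12)² = (-1203/92)² = 1447209/8464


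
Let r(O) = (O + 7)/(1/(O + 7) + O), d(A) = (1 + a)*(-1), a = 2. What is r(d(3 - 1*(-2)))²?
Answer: 256/121 ≈ 2.1157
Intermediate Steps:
d(A) = -3 (d(A) = (1 + 2)*(-1) = 3*(-1) = -3)
r(O) = (7 + O)/(O + 1/(7 + O)) (r(O) = (7 + O)/(1/(7 + O) + O) = (7 + O)/(O + 1/(7 + O)))
r(d(3 - 1*(-2)))² = ((7 - 3)²/(1 + (-3)² + 7*(-3)))² = (4²/(1 + 9 - 21))² = (16/(-11))² = (16*(-1/11))² = (-16/11)² = 256/121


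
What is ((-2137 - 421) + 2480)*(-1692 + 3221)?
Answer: -119262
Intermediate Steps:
((-2137 - 421) + 2480)*(-1692 + 3221) = (-2558 + 2480)*1529 = -78*1529 = -119262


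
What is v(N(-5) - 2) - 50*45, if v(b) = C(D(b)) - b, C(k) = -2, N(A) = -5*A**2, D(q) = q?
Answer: -2125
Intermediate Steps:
v(b) = -2 - b
v(N(-5) - 2) - 50*45 = (-2 - (-5*(-5)**2 - 2)) - 50*45 = (-2 - (-5*25 - 2)) - 2250 = (-2 - (-125 - 2)) - 2250 = (-2 - 1*(-127)) - 2250 = (-2 + 127) - 2250 = 125 - 2250 = -2125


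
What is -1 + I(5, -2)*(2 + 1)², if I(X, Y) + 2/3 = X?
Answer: 38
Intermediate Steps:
I(X, Y) = -⅔ + X
-1 + I(5, -2)*(2 + 1)² = -1 + (-⅔ + 5)*(2 + 1)² = -1 + (13/3)*3² = -1 + (13/3)*9 = -1 + 39 = 38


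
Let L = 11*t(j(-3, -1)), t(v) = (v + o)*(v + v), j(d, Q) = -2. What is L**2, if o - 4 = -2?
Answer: 0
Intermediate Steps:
o = 2 (o = 4 - 2 = 2)
t(v) = 2*v*(2 + v) (t(v) = (v + 2)*(v + v) = (2 + v)*(2*v) = 2*v*(2 + v))
L = 0 (L = 11*(2*(-2)*(2 - 2)) = 11*(2*(-2)*0) = 11*0 = 0)
L**2 = 0**2 = 0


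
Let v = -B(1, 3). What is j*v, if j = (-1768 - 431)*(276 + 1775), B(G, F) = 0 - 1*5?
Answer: -22550745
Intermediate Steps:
B(G, F) = -5 (B(G, F) = 0 - 5 = -5)
j = -4510149 (j = -2199*2051 = -4510149)
v = 5 (v = -1*(-5) = 5)
j*v = -4510149*5 = -22550745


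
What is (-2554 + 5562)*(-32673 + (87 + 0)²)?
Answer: -75512832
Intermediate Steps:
(-2554 + 5562)*(-32673 + (87 + 0)²) = 3008*(-32673 + 87²) = 3008*(-32673 + 7569) = 3008*(-25104) = -75512832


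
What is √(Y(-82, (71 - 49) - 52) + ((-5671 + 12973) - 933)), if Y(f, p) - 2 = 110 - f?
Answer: √6563 ≈ 81.012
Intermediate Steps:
Y(f, p) = 112 - f (Y(f, p) = 2 + (110 - f) = 112 - f)
√(Y(-82, (71 - 49) - 52) + ((-5671 + 12973) - 933)) = √((112 - 1*(-82)) + ((-5671 + 12973) - 933)) = √((112 + 82) + (7302 - 933)) = √(194 + 6369) = √6563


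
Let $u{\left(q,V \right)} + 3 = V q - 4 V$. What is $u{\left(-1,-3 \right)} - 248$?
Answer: $-236$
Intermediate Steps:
$u{\left(q,V \right)} = -3 - 4 V + V q$ ($u{\left(q,V \right)} = -3 + \left(V q - 4 V\right) = -3 + \left(- 4 V + V q\right) = -3 - 4 V + V q$)
$u{\left(-1,-3 \right)} - 248 = \left(-3 - -12 - -3\right) - 248 = \left(-3 + 12 + 3\right) - 248 = 12 - 248 = -236$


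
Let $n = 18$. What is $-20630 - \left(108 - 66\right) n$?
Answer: $-21386$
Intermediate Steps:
$-20630 - \left(108 - 66\right) n = -20630 - \left(108 - 66\right) 18 = -20630 - 42 \cdot 18 = -20630 - 756 = -21386$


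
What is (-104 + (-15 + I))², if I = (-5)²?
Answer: 8836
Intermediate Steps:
I = 25
(-104 + (-15 + I))² = (-104 + (-15 + 25))² = (-104 + 10)² = (-94)² = 8836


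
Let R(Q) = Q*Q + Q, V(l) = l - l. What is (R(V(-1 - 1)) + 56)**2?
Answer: 3136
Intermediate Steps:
V(l) = 0
R(Q) = Q + Q**2 (R(Q) = Q**2 + Q = Q + Q**2)
(R(V(-1 - 1)) + 56)**2 = (0*(1 + 0) + 56)**2 = (0*1 + 56)**2 = (0 + 56)**2 = 56**2 = 3136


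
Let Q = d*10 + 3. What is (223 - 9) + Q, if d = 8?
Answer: 297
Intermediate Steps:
Q = 83 (Q = 8*10 + 3 = 80 + 3 = 83)
(223 - 9) + Q = (223 - 9) + 83 = 214 + 83 = 297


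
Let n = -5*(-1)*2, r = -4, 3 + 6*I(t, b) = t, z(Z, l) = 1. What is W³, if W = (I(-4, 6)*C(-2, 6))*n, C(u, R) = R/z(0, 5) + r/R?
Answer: -175616000/729 ≈ -2.4090e+5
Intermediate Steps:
I(t, b) = -½ + t/6
C(u, R) = R - 4/R (C(u, R) = R/1 - 4/R = R*1 - 4/R = R - 4/R)
n = 10 (n = 5*2 = 10)
W = -560/9 (W = ((-½ + (⅙)*(-4))*(6 - 4/6))*10 = ((-½ - ⅔)*(6 - 4*⅙))*10 = -7*(6 - ⅔)/6*10 = -7/6*16/3*10 = -56/9*10 = -560/9 ≈ -62.222)
W³ = (-560/9)³ = -175616000/729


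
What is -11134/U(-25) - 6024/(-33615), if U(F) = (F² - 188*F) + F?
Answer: -11411407/5938650 ≈ -1.9215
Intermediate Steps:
U(F) = F² - 187*F
-11134/U(-25) - 6024/(-33615) = -11134*(-1/(25*(-187 - 25))) - 6024/(-33615) = -11134/((-25*(-212))) - 6024*(-1/33615) = -11134/5300 + 2008/11205 = -11134*1/5300 + 2008/11205 = -5567/2650 + 2008/11205 = -11411407/5938650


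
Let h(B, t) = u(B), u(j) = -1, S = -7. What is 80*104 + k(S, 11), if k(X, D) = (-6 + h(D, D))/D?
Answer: 91513/11 ≈ 8319.4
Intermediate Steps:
h(B, t) = -1
k(X, D) = -7/D (k(X, D) = (-6 - 1)/D = -7/D)
80*104 + k(S, 11) = 80*104 - 7/11 = 8320 - 7*1/11 = 8320 - 7/11 = 91513/11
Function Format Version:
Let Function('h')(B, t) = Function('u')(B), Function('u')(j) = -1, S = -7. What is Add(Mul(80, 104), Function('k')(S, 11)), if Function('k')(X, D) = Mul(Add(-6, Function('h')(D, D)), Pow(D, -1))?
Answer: Rational(91513, 11) ≈ 8319.4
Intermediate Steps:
Function('h')(B, t) = -1
Function('k')(X, D) = Mul(-7, Pow(D, -1)) (Function('k')(X, D) = Mul(Add(-6, -1), Pow(D, -1)) = Mul(-7, Pow(D, -1)))
Add(Mul(80, 104), Function('k')(S, 11)) = Add(Mul(80, 104), Mul(-7, Pow(11, -1))) = Add(8320, Mul(-7, Rational(1, 11))) = Add(8320, Rational(-7, 11)) = Rational(91513, 11)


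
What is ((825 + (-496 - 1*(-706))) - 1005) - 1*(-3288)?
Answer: 3318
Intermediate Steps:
((825 + (-496 - 1*(-706))) - 1005) - 1*(-3288) = ((825 + (-496 + 706)) - 1005) + 3288 = ((825 + 210) - 1005) + 3288 = (1035 - 1005) + 3288 = 30 + 3288 = 3318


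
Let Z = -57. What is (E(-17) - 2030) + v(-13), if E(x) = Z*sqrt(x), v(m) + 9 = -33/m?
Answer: -26474/13 - 57*I*sqrt(17) ≈ -2036.5 - 235.02*I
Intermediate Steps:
v(m) = -9 - 33/m
E(x) = -57*sqrt(x)
(E(-17) - 2030) + v(-13) = (-57*I*sqrt(17) - 2030) + (-9 - 33/(-13)) = (-57*I*sqrt(17) - 2030) + (-9 - 33*(-1/13)) = (-57*I*sqrt(17) - 2030) + (-9 + 33/13) = (-2030 - 57*I*sqrt(17)) - 84/13 = -26474/13 - 57*I*sqrt(17)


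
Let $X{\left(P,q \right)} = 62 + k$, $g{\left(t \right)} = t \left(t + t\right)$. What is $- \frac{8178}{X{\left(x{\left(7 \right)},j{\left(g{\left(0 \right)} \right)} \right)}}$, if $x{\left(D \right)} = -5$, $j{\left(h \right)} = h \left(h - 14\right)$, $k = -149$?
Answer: $94$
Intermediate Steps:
$g{\left(t \right)} = 2 t^{2}$ ($g{\left(t \right)} = t 2 t = 2 t^{2}$)
$j{\left(h \right)} = h \left(-14 + h\right)$
$X{\left(P,q \right)} = -87$ ($X{\left(P,q \right)} = 62 - 149 = -87$)
$- \frac{8178}{X{\left(x{\left(7 \right)},j{\left(g{\left(0 \right)} \right)} \right)}} = - \frac{8178}{-87} = \left(-8178\right) \left(- \frac{1}{87}\right) = 94$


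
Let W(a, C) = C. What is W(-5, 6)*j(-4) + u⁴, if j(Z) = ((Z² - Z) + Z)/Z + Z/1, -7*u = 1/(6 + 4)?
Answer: -1152479999/24010000 ≈ -48.000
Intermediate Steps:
u = -1/70 (u = -1/(7*(6 + 4)) = -⅐/10 = -⅐*⅒ = -1/70 ≈ -0.014286)
j(Z) = 2*Z (j(Z) = Z²/Z + Z*1 = Z + Z = 2*Z)
W(-5, 6)*j(-4) + u⁴ = 6*(2*(-4)) + (-1/70)⁴ = 6*(-8) + 1/24010000 = -48 + 1/24010000 = -1152479999/24010000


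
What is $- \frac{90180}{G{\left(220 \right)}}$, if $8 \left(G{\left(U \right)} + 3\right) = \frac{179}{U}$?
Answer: $\frac{158716800}{5101} \approx 31115.0$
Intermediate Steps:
$G{\left(U \right)} = -3 + \frac{179}{8 U}$ ($G{\left(U \right)} = -3 + \frac{179 \frac{1}{U}}{8} = -3 + \frac{179}{8 U}$)
$- \frac{90180}{G{\left(220 \right)}} = - \frac{90180}{-3 + \frac{179}{8 \cdot 220}} = - \frac{90180}{-3 + \frac{179}{8} \cdot \frac{1}{220}} = - \frac{90180}{-3 + \frac{179}{1760}} = - \frac{90180}{- \frac{5101}{1760}} = \left(-90180\right) \left(- \frac{1760}{5101}\right) = \frac{158716800}{5101}$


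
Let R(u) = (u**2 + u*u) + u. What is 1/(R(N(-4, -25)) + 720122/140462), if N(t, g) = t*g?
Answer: 70231/1412003161 ≈ 4.9739e-5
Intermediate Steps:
N(t, g) = g*t
R(u) = u + 2*u**2 (R(u) = (u**2 + u**2) + u = 2*u**2 + u = u + 2*u**2)
1/(R(N(-4, -25)) + 720122/140462) = 1/((-25*(-4))*(1 + 2*(-25*(-4))) + 720122/140462) = 1/(100*(1 + 2*100) + 720122*(1/140462)) = 1/(100*(1 + 200) + 360061/70231) = 1/(100*201 + 360061/70231) = 1/(20100 + 360061/70231) = 1/(1412003161/70231) = 70231/1412003161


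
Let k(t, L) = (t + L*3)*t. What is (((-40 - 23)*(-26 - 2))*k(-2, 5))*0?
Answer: 0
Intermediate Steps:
k(t, L) = t*(t + 3*L) (k(t, L) = (t + 3*L)*t = t*(t + 3*L))
(((-40 - 23)*(-26 - 2))*k(-2, 5))*0 = (((-40 - 23)*(-26 - 2))*(-2*(-2 + 3*5)))*0 = ((-63*(-28))*(-2*(-2 + 15)))*0 = (1764*(-2*13))*0 = (1764*(-26))*0 = -45864*0 = 0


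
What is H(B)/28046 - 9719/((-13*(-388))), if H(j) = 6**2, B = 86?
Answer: -136198745/70732012 ≈ -1.9256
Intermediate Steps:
H(j) = 36
H(B)/28046 - 9719/((-13*(-388))) = 36/28046 - 9719/((-13*(-388))) = 36*(1/28046) - 9719/5044 = 18/14023 - 9719*1/5044 = 18/14023 - 9719/5044 = -136198745/70732012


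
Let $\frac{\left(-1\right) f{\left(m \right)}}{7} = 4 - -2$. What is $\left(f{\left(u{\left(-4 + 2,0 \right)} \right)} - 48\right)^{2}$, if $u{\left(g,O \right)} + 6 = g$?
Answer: $8100$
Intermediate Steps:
$u{\left(g,O \right)} = -6 + g$
$f{\left(m \right)} = -42$ ($f{\left(m \right)} = - 7 \left(4 - -2\right) = - 7 \left(4 + 2\right) = \left(-7\right) 6 = -42$)
$\left(f{\left(u{\left(-4 + 2,0 \right)} \right)} - 48\right)^{2} = \left(-42 - 48\right)^{2} = \left(-90\right)^{2} = 8100$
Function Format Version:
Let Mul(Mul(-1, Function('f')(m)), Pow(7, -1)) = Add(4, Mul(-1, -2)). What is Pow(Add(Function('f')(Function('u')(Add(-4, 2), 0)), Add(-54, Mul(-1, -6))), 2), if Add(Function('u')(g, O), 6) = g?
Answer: 8100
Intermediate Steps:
Function('u')(g, O) = Add(-6, g)
Function('f')(m) = -42 (Function('f')(m) = Mul(-7, Add(4, Mul(-1, -2))) = Mul(-7, Add(4, 2)) = Mul(-7, 6) = -42)
Pow(Add(Function('f')(Function('u')(Add(-4, 2), 0)), Add(-54, Mul(-1, -6))), 2) = Pow(Add(-42, Add(-54, Mul(-1, -6))), 2) = Pow(Add(-42, Add(-54, 6)), 2) = Pow(Add(-42, -48), 2) = Pow(-90, 2) = 8100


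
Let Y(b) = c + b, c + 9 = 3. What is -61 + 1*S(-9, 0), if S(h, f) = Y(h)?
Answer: -76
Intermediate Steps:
c = -6 (c = -9 + 3 = -6)
Y(b) = -6 + b
S(h, f) = -6 + h
-61 + 1*S(-9, 0) = -61 + 1*(-6 - 9) = -61 + 1*(-15) = -61 - 15 = -76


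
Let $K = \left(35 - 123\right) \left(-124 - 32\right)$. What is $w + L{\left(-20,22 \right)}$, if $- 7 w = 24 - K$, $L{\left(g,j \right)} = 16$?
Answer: $\frac{13816}{7} \approx 1973.7$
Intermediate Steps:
$K = 13728$ ($K = \left(-88\right) \left(-156\right) = 13728$)
$w = \frac{13704}{7}$ ($w = - \frac{24 - 13728}{7} = \left(- \frac{1}{7}\right) \left(-13704\right) = \frac{13704}{7} \approx 1957.7$)
$w + L{\left(-20,22 \right)} = \frac{13704}{7} + 16 = \frac{13816}{7}$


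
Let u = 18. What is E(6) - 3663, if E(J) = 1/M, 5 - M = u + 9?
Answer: -80587/22 ≈ -3663.0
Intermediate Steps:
M = -22 (M = 5 - (18 + 9) = 5 - 1*27 = 5 - 27 = -22)
E(J) = -1/22 (E(J) = 1/(-22) = -1/22)
E(6) - 3663 = -1/22 - 3663 = -80587/22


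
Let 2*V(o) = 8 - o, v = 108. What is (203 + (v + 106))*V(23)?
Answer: -6255/2 ≈ -3127.5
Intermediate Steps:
V(o) = 4 - o/2 (V(o) = (8 - o)/2 = 4 - o/2)
(203 + (v + 106))*V(23) = (203 + (108 + 106))*(4 - 1/2*23) = (203 + 214)*(4 - 23/2) = 417*(-15/2) = -6255/2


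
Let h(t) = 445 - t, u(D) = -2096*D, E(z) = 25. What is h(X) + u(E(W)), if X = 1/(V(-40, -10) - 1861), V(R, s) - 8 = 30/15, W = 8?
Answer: -96168704/1851 ≈ -51955.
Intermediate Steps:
V(R, s) = 10 (V(R, s) = 8 + 30/15 = 8 + 30*(1/15) = 8 + 2 = 10)
X = -1/1851 (X = 1/(10 - 1861) = 1/(-1851) = -1/1851 ≈ -0.00054025)
h(X) + u(E(W)) = (445 - 1*(-1/1851)) - 2096*25 = (445 + 1/1851) - 52400 = 823696/1851 - 52400 = -96168704/1851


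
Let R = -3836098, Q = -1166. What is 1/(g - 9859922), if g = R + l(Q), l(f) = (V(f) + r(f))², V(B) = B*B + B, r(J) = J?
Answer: 1/1842043290156 ≈ 5.4288e-13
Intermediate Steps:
V(B) = B + B² (V(B) = B² + B = B + B²)
l(f) = (f + f*(1 + f))² (l(f) = (f*(1 + f) + f)² = (f + f*(1 + f))²)
g = 1842053150078 (g = -3836098 + (-1166)²*(2 - 1166)² = -3836098 + 1359556*(-1164)² = -3836098 + 1359556*1354896 = -3836098 + 1842056986176 = 1842053150078)
1/(g - 9859922) = 1/(1842053150078 - 9859922) = 1/1842043290156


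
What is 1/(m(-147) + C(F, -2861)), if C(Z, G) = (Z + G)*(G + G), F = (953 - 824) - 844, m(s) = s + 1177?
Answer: 1/20462902 ≈ 4.8869e-8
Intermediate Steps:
m(s) = 1177 + s
F = -715 (F = 129 - 844 = -715)
C(Z, G) = 2*G*(G + Z) (C(Z, G) = (G + Z)*(2*G) = 2*G*(G + Z))
1/(m(-147) + C(F, -2861)) = 1/((1177 - 147) + 2*(-2861)*(-2861 - 715)) = 1/(1030 + 2*(-2861)*(-3576)) = 1/(1030 + 20461872) = 1/20462902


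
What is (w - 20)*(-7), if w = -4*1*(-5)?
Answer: 0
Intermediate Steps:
w = 20 (w = -4*(-5) = 20)
(w - 20)*(-7) = (20 - 20)*(-7) = 0*(-7) = 0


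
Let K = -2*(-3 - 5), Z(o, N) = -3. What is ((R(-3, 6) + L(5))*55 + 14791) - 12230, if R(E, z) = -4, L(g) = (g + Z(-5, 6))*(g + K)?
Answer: 4651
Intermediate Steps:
K = 16 (K = -2*(-8) = 16)
L(g) = (-3 + g)*(16 + g) (L(g) = (g - 3)*(g + 16) = (-3 + g)*(16 + g))
((R(-3, 6) + L(5))*55 + 14791) - 12230 = ((-4 + (-48 + 5² + 13*5))*55 + 14791) - 12230 = ((-4 + (-48 + 25 + 65))*55 + 14791) - 12230 = ((-4 + 42)*55 + 14791) - 12230 = (38*55 + 14791) - 12230 = (2090 + 14791) - 12230 = 16881 - 12230 = 4651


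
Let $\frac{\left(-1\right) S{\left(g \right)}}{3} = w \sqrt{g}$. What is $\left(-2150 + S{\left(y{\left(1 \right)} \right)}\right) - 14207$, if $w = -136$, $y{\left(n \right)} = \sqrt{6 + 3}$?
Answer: $-16357 + 408 \sqrt{3} \approx -15650.0$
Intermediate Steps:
$y{\left(n \right)} = 3$ ($y{\left(n \right)} = \sqrt{9} = 3$)
$S{\left(g \right)} = 408 \sqrt{g}$ ($S{\left(g \right)} = - 3 \left(- 136 \sqrt{g}\right) = 408 \sqrt{g}$)
$\left(-2150 + S{\left(y{\left(1 \right)} \right)}\right) - 14207 = \left(-2150 + 408 \sqrt{3}\right) - 14207 = -16357 + 408 \sqrt{3}$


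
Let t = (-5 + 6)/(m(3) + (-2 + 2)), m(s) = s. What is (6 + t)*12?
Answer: 76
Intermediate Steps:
t = ⅓ (t = (-5 + 6)/(3 + (-2 + 2)) = 1/(3 + 0) = 1/3 = 1*(⅓) = ⅓ ≈ 0.33333)
(6 + t)*12 = (6 + ⅓)*12 = (19/3)*12 = 76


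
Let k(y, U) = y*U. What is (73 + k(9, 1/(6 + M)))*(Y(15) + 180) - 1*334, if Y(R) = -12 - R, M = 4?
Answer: 109727/10 ≈ 10973.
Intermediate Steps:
k(y, U) = U*y
(73 + k(9, 1/(6 + M)))*(Y(15) + 180) - 1*334 = (73 + 9/(6 + 4))*((-12 - 1*15) + 180) - 1*334 = (73 + 9/10)*((-12 - 15) + 180) - 334 = (73 + (1/10)*9)*(-27 + 180) - 334 = (73 + 9/10)*153 - 334 = (739/10)*153 - 334 = 113067/10 - 334 = 109727/10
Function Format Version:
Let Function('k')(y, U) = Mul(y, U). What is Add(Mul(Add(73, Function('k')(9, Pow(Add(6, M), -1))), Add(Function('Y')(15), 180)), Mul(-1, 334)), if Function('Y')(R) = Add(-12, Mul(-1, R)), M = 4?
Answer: Rational(109727, 10) ≈ 10973.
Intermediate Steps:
Function('k')(y, U) = Mul(U, y)
Add(Mul(Add(73, Function('k')(9, Pow(Add(6, M), -1))), Add(Function('Y')(15), 180)), Mul(-1, 334)) = Add(Mul(Add(73, Mul(Pow(Add(6, 4), -1), 9)), Add(Add(-12, Mul(-1, 15)), 180)), Mul(-1, 334)) = Add(Mul(Add(73, Mul(Pow(10, -1), 9)), Add(Add(-12, -15), 180)), -334) = Add(Mul(Add(73, Mul(Rational(1, 10), 9)), Add(-27, 180)), -334) = Add(Mul(Add(73, Rational(9, 10)), 153), -334) = Add(Mul(Rational(739, 10), 153), -334) = Add(Rational(113067, 10), -334) = Rational(109727, 10)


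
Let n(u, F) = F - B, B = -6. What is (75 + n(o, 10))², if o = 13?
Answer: 8281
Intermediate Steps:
n(u, F) = 6 + F (n(u, F) = F - 1*(-6) = F + 6 = 6 + F)
(75 + n(o, 10))² = (75 + (6 + 10))² = (75 + 16)² = 91² = 8281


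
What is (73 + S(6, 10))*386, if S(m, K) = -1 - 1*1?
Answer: 27406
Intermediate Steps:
S(m, K) = -2 (S(m, K) = -1 - 1 = -2)
(73 + S(6, 10))*386 = (73 - 2)*386 = 71*386 = 27406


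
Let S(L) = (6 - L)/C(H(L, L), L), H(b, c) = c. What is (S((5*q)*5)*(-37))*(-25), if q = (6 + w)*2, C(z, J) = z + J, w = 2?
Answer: -7289/16 ≈ -455.56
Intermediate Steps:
C(z, J) = J + z
q = 16 (q = (6 + 2)*2 = 8*2 = 16)
S(L) = (6 - L)/(2*L) (S(L) = (6 - L)/(L + L) = (6 - L)/((2*L)) = (6 - L)*(1/(2*L)) = (6 - L)/(2*L))
(S((5*q)*5)*(-37))*(-25) = (((6 - 5*16*5)/(2*(((5*16)*5))))*(-37))*(-25) = (((6 - 80*5)/(2*((80*5))))*(-37))*(-25) = (((1/2)*(6 - 1*400)/400)*(-37))*(-25) = (((1/2)*(1/400)*(6 - 400))*(-37))*(-25) = (((1/2)*(1/400)*(-394))*(-37))*(-25) = -197/400*(-37)*(-25) = (7289/400)*(-25) = -7289/16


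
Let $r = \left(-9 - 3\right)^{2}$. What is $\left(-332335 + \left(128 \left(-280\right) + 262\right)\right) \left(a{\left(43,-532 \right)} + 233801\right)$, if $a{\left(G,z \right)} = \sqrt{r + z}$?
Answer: $-86018427313 - 735826 i \sqrt{97} \approx -8.6018 \cdot 10^{10} - 7.247 \cdot 10^{6} i$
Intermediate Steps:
$r = 144$ ($r = \left(-12\right)^{2} = 144$)
$a{\left(G,z \right)} = \sqrt{144 + z}$
$\left(-332335 + \left(128 \left(-280\right) + 262\right)\right) \left(a{\left(43,-532 \right)} + 233801\right) = \left(-332335 + \left(128 \left(-280\right) + 262\right)\right) \left(\sqrt{144 - 532} + 233801\right) = \left(-332335 + \left(-35840 + 262\right)\right) \left(\sqrt{-388} + 233801\right) = \left(-332335 - 35578\right) \left(2 i \sqrt{97} + 233801\right) = - 367913 \left(233801 + 2 i \sqrt{97}\right) = -86018427313 - 735826 i \sqrt{97}$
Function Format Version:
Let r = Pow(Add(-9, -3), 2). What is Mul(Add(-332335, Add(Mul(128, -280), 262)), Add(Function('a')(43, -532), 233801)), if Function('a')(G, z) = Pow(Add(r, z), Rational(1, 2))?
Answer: Add(-86018427313, Mul(-735826, I, Pow(97, Rational(1, 2)))) ≈ Add(-8.6018e+10, Mul(-7.2470e+6, I))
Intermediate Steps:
r = 144 (r = Pow(-12, 2) = 144)
Function('a')(G, z) = Pow(Add(144, z), Rational(1, 2))
Mul(Add(-332335, Add(Mul(128, -280), 262)), Add(Function('a')(43, -532), 233801)) = Mul(Add(-332335, Add(Mul(128, -280), 262)), Add(Pow(Add(144, -532), Rational(1, 2)), 233801)) = Mul(Add(-332335, Add(-35840, 262)), Add(Pow(-388, Rational(1, 2)), 233801)) = Mul(Add(-332335, -35578), Add(Mul(2, I, Pow(97, Rational(1, 2))), 233801)) = Mul(-367913, Add(233801, Mul(2, I, Pow(97, Rational(1, 2))))) = Add(-86018427313, Mul(-735826, I, Pow(97, Rational(1, 2))))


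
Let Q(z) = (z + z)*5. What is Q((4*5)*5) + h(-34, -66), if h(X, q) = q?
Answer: 934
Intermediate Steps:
Q(z) = 10*z (Q(z) = (2*z)*5 = 10*z)
Q((4*5)*5) + h(-34, -66) = 10*((4*5)*5) - 66 = 10*(20*5) - 66 = 10*100 - 66 = 1000 - 66 = 934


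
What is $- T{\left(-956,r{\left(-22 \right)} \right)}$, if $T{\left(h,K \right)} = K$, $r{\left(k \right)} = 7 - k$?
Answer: $-29$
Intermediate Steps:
$- T{\left(-956,r{\left(-22 \right)} \right)} = - (7 - -22) = - (7 + 22) = \left(-1\right) 29 = -29$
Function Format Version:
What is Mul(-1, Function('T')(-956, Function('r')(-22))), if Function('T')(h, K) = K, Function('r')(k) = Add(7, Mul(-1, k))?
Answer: -29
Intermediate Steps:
Mul(-1, Function('T')(-956, Function('r')(-22))) = Mul(-1, Add(7, Mul(-1, -22))) = Mul(-1, Add(7, 22)) = Mul(-1, 29) = -29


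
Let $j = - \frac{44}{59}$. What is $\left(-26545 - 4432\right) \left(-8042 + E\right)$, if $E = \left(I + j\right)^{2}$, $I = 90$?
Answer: $\frac{8160766742}{3481} \approx 2.3444 \cdot 10^{6}$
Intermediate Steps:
$j = - \frac{44}{59}$ ($j = \left(-44\right) \frac{1}{59} = - \frac{44}{59} \approx -0.74576$)
$E = \frac{27730756}{3481}$ ($E = \left(90 - \frac{44}{59}\right)^{2} = \left(\frac{5266}{59}\right)^{2} = \frac{27730756}{3481} \approx 7966.3$)
$\left(-26545 - 4432\right) \left(-8042 + E\right) = \left(-26545 - 4432\right) \left(-8042 + \frac{27730756}{3481}\right) = \left(-30977\right) \left(- \frac{263446}{3481}\right) = \frac{8160766742}{3481}$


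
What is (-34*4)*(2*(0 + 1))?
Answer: -272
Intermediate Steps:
(-34*4)*(2*(0 + 1)) = -272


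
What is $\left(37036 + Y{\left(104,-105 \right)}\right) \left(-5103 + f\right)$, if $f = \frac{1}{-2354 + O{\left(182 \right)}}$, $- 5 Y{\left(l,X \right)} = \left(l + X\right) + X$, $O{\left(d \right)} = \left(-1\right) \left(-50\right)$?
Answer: $- \frac{363077582753}{1920} \approx -1.891 \cdot 10^{8}$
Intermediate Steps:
$O{\left(d \right)} = 50$
$Y{\left(l,X \right)} = - \frac{2 X}{5} - \frac{l}{5}$ ($Y{\left(l,X \right)} = - \frac{\left(l + X\right) + X}{5} = - \frac{\left(X + l\right) + X}{5} = - \frac{l + 2 X}{5} = - \frac{2 X}{5} - \frac{l}{5}$)
$f = - \frac{1}{2304}$ ($f = \frac{1}{-2354 + 50} = \frac{1}{-2304} = - \frac{1}{2304} \approx -0.00043403$)
$\left(37036 + Y{\left(104,-105 \right)}\right) \left(-5103 + f\right) = \left(37036 - - \frac{106}{5}\right) \left(-5103 - \frac{1}{2304}\right) = \left(37036 + \left(42 - \frac{104}{5}\right)\right) \left(- \frac{11757313}{2304}\right) = \left(37036 + \frac{106}{5}\right) \left(- \frac{11757313}{2304}\right) = \frac{185286}{5} \left(- \frac{11757313}{2304}\right) = - \frac{363077582753}{1920}$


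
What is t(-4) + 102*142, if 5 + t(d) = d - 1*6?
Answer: 14469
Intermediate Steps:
t(d) = -11 + d (t(d) = -5 + (d - 1*6) = -5 + (d - 6) = -5 + (-6 + d) = -11 + d)
t(-4) + 102*142 = (-11 - 4) + 102*142 = -15 + 14484 = 14469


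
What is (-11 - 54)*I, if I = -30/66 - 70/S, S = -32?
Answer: -19825/176 ≈ -112.64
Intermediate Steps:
I = 305/176 (I = -30/66 - 70/(-32) = -30*1/66 - 70*(-1/32) = -5/11 + 35/16 = 305/176 ≈ 1.7330)
(-11 - 54)*I = (-11 - 54)*(305/176) = -65*305/176 = -19825/176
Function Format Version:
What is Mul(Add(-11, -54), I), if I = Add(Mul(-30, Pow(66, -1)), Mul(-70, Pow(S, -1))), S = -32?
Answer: Rational(-19825, 176) ≈ -112.64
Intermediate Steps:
I = Rational(305, 176) (I = Add(Mul(-30, Pow(66, -1)), Mul(-70, Pow(-32, -1))) = Add(Mul(-30, Rational(1, 66)), Mul(-70, Rational(-1, 32))) = Add(Rational(-5, 11), Rational(35, 16)) = Rational(305, 176) ≈ 1.7330)
Mul(Add(-11, -54), I) = Mul(Add(-11, -54), Rational(305, 176)) = Mul(-65, Rational(305, 176)) = Rational(-19825, 176)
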